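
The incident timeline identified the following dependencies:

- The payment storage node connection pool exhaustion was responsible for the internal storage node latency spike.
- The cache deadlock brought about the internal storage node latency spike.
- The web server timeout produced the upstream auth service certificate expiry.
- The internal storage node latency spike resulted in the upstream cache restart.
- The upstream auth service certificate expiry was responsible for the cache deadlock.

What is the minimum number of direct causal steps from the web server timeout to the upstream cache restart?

4

Shortest chain: the web server timeout → the upstream auth service certificate expiry → the cache deadlock → the internal storage node latency spike → the upstream cache restart.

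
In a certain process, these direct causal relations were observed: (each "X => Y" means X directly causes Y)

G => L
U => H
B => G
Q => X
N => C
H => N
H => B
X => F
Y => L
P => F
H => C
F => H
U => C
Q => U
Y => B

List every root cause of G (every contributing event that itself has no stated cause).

Tracing upstream from G: G ← B ← Y.
A separate upstream branch: G ← B ← H ← U ← Q.
A separate upstream branch: G ← B ← H ← F ← P.
Each of those chain origins has no stated cause.

P, Q, Y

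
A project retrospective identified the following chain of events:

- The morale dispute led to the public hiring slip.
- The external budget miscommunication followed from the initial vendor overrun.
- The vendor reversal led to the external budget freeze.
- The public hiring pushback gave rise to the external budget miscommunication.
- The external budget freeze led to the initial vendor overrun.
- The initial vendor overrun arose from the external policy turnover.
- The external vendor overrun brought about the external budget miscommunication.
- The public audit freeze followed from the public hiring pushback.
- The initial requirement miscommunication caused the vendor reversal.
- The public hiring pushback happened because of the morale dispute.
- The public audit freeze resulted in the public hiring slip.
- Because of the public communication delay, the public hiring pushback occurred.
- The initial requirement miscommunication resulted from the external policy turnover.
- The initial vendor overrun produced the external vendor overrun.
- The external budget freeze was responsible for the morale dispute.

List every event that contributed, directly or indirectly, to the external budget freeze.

Immediate cause of the external budget freeze: the vendor reversal.
Further upstream: the external policy turnover, the initial requirement miscommunication.

the external policy turnover, the initial requirement miscommunication, the vendor reversal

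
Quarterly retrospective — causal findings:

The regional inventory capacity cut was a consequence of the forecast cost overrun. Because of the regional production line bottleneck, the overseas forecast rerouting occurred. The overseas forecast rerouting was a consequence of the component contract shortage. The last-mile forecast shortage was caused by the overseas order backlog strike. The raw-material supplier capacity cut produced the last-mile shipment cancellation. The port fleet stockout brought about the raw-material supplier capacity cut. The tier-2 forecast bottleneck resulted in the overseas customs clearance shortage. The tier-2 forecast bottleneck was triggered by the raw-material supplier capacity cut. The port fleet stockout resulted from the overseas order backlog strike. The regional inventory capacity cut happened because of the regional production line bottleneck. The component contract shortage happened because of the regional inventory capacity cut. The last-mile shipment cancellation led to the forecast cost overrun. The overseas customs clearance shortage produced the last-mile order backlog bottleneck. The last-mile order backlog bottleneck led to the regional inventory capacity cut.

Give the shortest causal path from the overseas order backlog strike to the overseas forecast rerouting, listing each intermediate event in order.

the overseas order backlog strike → the port fleet stockout
the port fleet stockout → the raw-material supplier capacity cut
the raw-material supplier capacity cut → the last-mile shipment cancellation
the last-mile shipment cancellation → the forecast cost overrun
the forecast cost overrun → the regional inventory capacity cut
the regional inventory capacity cut → the component contract shortage
the component contract shortage → the overseas forecast rerouting
Length: 7 steps.

the overseas order backlog strike → the port fleet stockout → the raw-material supplier capacity cut → the last-mile shipment cancellation → the forecast cost overrun → the regional inventory capacity cut → the component contract shortage → the overseas forecast rerouting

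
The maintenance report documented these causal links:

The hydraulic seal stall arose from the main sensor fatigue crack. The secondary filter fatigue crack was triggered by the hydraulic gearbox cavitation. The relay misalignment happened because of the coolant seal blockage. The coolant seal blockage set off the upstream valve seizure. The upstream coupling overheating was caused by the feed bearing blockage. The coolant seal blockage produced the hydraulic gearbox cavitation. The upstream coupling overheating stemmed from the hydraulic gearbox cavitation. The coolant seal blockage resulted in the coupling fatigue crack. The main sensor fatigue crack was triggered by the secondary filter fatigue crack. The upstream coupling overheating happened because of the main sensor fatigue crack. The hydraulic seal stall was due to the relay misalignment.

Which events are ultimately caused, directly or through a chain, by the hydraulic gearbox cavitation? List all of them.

Direct effects: the secondary filter fatigue crack, the upstream coupling overheating.
2 steps out: the main sensor fatigue crack.
3 steps out: the hydraulic seal stall.
Not reachable from it: the coolant seal blockage, the coupling fatigue crack, the upstream valve seizure, the relay misalignment, the feed bearing blockage.

the hydraulic seal stall, the main sensor fatigue crack, the secondary filter fatigue crack, the upstream coupling overheating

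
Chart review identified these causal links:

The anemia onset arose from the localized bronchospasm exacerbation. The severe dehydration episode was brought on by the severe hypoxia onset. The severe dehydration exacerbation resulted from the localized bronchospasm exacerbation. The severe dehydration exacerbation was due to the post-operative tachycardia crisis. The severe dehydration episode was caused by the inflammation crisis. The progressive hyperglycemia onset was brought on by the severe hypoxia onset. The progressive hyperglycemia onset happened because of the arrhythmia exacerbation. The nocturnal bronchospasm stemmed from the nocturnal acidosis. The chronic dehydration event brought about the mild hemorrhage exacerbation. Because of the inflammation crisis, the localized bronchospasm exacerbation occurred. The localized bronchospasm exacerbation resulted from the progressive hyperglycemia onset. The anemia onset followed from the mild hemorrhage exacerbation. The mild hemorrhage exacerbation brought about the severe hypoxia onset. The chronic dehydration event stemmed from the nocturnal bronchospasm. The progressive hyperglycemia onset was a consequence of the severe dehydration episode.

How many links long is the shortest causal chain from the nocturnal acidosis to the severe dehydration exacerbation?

Shortest chain: the nocturnal acidosis → the nocturnal bronchospasm → the chronic dehydration event → the mild hemorrhage exacerbation → the severe hypoxia onset → the progressive hyperglycemia onset → the localized bronchospasm exacerbation → the severe dehydration exacerbation.

7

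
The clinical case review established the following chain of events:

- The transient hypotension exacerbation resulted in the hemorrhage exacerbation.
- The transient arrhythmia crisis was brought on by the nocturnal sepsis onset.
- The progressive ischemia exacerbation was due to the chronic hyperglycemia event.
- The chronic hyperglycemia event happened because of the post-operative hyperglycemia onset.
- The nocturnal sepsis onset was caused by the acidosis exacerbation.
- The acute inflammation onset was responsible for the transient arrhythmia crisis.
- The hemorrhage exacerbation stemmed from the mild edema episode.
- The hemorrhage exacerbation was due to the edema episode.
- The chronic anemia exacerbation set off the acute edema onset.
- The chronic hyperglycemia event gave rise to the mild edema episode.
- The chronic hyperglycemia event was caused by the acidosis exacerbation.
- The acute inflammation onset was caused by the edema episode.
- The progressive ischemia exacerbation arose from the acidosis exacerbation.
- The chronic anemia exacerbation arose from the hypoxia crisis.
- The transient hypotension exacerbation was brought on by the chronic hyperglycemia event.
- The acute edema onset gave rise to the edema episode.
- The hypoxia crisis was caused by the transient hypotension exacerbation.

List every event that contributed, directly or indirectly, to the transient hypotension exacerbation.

Immediate cause of the transient hypotension exacerbation: the chronic hyperglycemia event.
Further upstream: the acidosis exacerbation, the post-operative hyperglycemia onset.

the acidosis exacerbation, the chronic hyperglycemia event, the post-operative hyperglycemia onset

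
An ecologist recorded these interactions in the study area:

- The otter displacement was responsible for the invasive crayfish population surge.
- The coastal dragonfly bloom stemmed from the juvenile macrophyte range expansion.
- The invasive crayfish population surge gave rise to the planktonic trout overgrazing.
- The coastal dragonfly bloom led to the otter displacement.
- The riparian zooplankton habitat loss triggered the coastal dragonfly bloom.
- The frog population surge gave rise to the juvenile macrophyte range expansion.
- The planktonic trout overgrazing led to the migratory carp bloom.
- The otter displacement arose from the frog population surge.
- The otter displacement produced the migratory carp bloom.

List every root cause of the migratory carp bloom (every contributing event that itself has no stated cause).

Tracing upstream from the migratory carp bloom: the migratory carp bloom ← the otter displacement ← the frog population surge.
A separate upstream branch: the migratory carp bloom ← the otter displacement ← the coastal dragonfly bloom ← the riparian zooplankton habitat loss.
Each of those chain origins has no stated cause.

the frog population surge, the riparian zooplankton habitat loss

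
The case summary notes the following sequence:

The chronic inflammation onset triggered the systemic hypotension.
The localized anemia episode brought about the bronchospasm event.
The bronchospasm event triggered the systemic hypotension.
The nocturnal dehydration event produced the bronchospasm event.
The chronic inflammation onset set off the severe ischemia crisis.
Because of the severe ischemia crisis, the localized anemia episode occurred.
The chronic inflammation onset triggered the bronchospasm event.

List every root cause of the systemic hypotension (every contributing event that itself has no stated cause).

Tracing upstream from the systemic hypotension: the systemic hypotension ← the chronic inflammation onset.
A separate upstream branch: the systemic hypotension ← the bronchospasm event ← the nocturnal dehydration event.
Each of those chain origins has no stated cause.

the chronic inflammation onset, the nocturnal dehydration event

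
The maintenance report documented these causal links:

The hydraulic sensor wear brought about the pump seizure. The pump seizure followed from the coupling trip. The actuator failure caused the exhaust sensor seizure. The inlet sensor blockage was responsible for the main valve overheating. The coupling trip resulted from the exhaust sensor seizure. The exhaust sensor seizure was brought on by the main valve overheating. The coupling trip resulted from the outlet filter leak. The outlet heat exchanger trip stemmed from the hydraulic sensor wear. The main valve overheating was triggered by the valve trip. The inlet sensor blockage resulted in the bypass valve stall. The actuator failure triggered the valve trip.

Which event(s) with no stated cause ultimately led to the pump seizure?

Tracing upstream from the pump seizure: the pump seizure ← the coupling trip ← the exhaust sensor seizure ← the main valve overheating ← the inlet sensor blockage.
A separate upstream branch: the pump seizure ← the coupling trip ← the outlet filter leak.
A separate upstream branch: the pump seizure ← the coupling trip ← the exhaust sensor seizure ← the actuator failure.
A separate upstream branch: the pump seizure ← the hydraulic sensor wear.
Each of those chain origins has no stated cause.

the actuator failure, the hydraulic sensor wear, the inlet sensor blockage, the outlet filter leak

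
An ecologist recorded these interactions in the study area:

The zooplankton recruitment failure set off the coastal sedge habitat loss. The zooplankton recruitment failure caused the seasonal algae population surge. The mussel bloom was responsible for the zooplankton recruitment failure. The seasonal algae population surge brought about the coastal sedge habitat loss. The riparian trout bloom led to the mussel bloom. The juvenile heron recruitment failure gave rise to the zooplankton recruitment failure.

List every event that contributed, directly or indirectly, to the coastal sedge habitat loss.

Immediate causes of the coastal sedge habitat loss: the zooplankton recruitment failure, the seasonal algae population surge.
Further upstream: the juvenile heron recruitment failure, the riparian trout bloom, the mussel bloom.

the juvenile heron recruitment failure, the mussel bloom, the riparian trout bloom, the seasonal algae population surge, the zooplankton recruitment failure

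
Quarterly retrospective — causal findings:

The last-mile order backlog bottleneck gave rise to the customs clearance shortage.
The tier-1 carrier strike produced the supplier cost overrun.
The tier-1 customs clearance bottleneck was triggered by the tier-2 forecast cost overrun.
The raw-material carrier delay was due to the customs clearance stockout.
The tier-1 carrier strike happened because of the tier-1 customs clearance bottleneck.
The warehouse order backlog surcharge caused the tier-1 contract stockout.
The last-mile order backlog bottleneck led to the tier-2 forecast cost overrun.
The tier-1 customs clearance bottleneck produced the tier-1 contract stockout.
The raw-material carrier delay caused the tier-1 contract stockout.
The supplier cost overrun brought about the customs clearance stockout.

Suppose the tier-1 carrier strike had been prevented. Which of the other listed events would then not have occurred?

Downstream of the tier-1 carrier strike: the supplier cost overrun, the customs clearance stockout, the raw-material carrier delay, the tier-1 contract stockout.
Of those, still caused via another path: the tier-1 contract stockout.
The remainder have no surviving cause.

the customs clearance stockout, the raw-material carrier delay, the supplier cost overrun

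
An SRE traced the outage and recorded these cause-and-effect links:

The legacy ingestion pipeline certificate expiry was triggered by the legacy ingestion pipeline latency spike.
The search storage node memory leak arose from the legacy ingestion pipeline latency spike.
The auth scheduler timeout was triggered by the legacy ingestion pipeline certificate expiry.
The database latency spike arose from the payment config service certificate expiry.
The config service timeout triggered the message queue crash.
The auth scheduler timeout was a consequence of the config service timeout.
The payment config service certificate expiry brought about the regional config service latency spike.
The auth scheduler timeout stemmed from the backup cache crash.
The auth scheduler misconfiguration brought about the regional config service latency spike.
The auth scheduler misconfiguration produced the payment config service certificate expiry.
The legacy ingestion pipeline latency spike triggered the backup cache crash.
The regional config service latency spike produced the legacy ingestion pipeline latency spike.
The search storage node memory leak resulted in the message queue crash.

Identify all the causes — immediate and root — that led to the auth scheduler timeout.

Immediate causes of the auth scheduler timeout: the config service timeout, the backup cache crash, the legacy ingestion pipeline certificate expiry.
Further upstream: the auth scheduler misconfiguration, the payment config service certificate expiry, the regional config service latency spike, the legacy ingestion pipeline latency spike.

the auth scheduler misconfiguration, the backup cache crash, the config service timeout, the legacy ingestion pipeline certificate expiry, the legacy ingestion pipeline latency spike, the payment config service certificate expiry, the regional config service latency spike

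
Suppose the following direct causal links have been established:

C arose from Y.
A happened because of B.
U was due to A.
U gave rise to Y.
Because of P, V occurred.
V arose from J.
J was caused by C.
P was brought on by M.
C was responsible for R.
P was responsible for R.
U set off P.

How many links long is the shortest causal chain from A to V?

3

Shortest chain: A → U → P → V.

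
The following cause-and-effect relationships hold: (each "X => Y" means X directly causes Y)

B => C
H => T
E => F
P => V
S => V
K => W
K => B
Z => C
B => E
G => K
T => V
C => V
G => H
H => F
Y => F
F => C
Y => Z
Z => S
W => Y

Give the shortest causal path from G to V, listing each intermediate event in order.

G → H
H → T
T → V
Length: 3 steps.

G → H → T → V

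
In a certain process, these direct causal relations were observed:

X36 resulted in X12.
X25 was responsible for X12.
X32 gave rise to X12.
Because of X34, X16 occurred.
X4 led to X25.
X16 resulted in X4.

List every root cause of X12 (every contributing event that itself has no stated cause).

Tracing upstream from X12: X12 ← X25 ← X4 ← X16 ← X34.
A separate upstream branch: X12 ← X36.
A separate upstream branch: X12 ← X32.
Each of those chain origins has no stated cause.

X32, X34, X36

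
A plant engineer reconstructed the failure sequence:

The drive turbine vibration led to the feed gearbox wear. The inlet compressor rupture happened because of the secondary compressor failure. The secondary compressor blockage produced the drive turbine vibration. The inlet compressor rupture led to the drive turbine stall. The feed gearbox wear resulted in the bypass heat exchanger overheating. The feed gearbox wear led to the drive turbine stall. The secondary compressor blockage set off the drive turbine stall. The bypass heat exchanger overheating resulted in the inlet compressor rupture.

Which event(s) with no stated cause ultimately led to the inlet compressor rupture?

the secondary compressor blockage, the secondary compressor failure

Tracing upstream from the inlet compressor rupture: the inlet compressor rupture ← the bypass heat exchanger overheating ← the feed gearbox wear ← the drive turbine vibration ← the secondary compressor blockage.
A separate upstream branch: the inlet compressor rupture ← the secondary compressor failure.
Each of those chain origins has no stated cause.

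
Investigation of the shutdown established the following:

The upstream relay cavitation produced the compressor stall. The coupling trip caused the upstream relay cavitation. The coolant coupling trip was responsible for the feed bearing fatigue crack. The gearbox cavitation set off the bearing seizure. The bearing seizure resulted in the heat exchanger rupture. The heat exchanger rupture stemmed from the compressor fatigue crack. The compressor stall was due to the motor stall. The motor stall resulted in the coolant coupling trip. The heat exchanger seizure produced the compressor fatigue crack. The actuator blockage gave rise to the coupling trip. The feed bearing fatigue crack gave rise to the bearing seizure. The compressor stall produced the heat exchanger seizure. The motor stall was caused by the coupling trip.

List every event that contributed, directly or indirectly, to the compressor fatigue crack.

the actuator blockage, the compressor stall, the coupling trip, the heat exchanger seizure, the motor stall, the upstream relay cavitation

Immediate cause of the compressor fatigue crack: the heat exchanger seizure.
Further upstream: the actuator blockage, the coupling trip, the motor stall, the upstream relay cavitation, the compressor stall.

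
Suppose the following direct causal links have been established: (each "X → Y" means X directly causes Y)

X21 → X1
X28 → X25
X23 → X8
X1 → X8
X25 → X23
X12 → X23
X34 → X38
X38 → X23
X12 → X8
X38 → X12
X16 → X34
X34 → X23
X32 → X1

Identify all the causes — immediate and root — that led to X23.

Immediate causes of X23: X34, X38, X25, X12.
Further upstream: X16, X28.

X12, X16, X25, X28, X34, X38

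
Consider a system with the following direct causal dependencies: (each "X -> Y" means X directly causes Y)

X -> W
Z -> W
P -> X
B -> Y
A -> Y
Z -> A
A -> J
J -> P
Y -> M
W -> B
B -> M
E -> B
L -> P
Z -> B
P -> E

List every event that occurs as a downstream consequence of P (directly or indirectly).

B, E, M, W, X, Y

Direct effects: X, E.
2 steps out: W, B.
3 steps out: Y, M.
Not reachable from it: Z, A, J, L.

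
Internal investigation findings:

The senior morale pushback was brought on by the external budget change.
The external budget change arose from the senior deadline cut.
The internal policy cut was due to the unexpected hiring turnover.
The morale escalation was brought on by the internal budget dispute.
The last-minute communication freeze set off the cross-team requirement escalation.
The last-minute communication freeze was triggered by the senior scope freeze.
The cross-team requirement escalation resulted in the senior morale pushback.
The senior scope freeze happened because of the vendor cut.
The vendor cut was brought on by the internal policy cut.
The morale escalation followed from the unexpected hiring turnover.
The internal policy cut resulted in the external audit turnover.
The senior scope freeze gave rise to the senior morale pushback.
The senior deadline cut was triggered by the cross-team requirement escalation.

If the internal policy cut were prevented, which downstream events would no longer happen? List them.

Downstream of the internal policy cut: the vendor cut, the senior scope freeze, the last-minute communication freeze, the cross-team requirement escalation, the senior deadline cut, the external budget change, the external audit turnover, the senior morale pushback.

the cross-team requirement escalation, the external audit turnover, the external budget change, the last-minute communication freeze, the senior deadline cut, the senior morale pushback, the senior scope freeze, the vendor cut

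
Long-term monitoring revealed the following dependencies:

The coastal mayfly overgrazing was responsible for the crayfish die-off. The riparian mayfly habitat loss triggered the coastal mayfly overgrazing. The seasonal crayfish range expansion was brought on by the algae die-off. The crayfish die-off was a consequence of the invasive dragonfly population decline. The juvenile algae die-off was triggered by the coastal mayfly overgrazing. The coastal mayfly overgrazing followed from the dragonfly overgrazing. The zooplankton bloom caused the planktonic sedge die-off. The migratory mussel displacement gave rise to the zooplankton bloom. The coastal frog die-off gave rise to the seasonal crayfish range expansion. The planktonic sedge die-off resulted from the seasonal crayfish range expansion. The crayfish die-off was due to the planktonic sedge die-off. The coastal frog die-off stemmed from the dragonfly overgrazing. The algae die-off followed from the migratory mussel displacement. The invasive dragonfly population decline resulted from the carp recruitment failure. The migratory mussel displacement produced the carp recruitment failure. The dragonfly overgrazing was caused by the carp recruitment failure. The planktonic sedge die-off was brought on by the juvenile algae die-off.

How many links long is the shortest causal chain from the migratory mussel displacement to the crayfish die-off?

3

Shortest chain: the migratory mussel displacement → the carp recruitment failure → the invasive dragonfly population decline → the crayfish die-off.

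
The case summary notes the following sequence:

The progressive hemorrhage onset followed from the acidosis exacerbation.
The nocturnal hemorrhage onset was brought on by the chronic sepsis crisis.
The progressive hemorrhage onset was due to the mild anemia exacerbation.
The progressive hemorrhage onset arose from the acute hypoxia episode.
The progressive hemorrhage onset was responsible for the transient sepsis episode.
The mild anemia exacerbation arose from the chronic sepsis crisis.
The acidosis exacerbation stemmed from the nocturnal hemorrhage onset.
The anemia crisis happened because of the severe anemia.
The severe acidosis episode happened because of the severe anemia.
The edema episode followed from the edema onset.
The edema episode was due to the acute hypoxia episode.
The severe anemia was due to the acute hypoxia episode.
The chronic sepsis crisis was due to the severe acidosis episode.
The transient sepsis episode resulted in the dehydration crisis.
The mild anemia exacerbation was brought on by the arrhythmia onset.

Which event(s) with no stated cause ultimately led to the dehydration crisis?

Tracing upstream from the dehydration crisis: the dehydration crisis ← the transient sepsis episode ← the progressive hemorrhage onset ← the acute hypoxia episode.
A separate upstream branch: the dehydration crisis ← the transient sepsis episode ← the progressive hemorrhage onset ← the mild anemia exacerbation ← the arrhythmia onset.
Each of those chain origins has no stated cause.

the acute hypoxia episode, the arrhythmia onset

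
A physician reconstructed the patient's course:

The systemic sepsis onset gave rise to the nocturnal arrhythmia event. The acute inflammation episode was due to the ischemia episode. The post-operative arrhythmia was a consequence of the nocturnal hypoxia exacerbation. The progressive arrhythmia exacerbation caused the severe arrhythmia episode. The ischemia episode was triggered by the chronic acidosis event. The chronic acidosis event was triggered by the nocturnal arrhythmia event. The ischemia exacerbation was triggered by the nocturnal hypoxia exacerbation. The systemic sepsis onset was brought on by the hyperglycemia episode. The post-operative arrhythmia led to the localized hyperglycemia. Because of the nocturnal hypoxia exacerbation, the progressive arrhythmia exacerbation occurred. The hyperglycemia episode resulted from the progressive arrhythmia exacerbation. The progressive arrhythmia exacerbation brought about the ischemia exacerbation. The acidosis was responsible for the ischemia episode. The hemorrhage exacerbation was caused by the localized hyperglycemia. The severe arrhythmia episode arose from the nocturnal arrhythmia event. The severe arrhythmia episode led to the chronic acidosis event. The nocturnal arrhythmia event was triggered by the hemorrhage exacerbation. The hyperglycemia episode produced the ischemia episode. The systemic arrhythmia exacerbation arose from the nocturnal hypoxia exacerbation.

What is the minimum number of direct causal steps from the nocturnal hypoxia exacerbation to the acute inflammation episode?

Shortest chain: the nocturnal hypoxia exacerbation → the progressive arrhythmia exacerbation → the hyperglycemia episode → the ischemia episode → the acute inflammation episode.

4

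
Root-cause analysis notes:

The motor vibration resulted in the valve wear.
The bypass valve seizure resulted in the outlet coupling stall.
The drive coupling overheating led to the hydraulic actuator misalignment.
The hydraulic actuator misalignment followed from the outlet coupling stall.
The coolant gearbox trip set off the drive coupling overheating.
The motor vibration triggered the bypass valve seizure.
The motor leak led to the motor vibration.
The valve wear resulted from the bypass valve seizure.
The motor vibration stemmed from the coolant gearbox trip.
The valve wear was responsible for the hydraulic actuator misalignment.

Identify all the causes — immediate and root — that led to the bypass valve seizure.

the coolant gearbox trip, the motor leak, the motor vibration

Immediate cause of the bypass valve seizure: the motor vibration.
Further upstream: the motor leak, the coolant gearbox trip.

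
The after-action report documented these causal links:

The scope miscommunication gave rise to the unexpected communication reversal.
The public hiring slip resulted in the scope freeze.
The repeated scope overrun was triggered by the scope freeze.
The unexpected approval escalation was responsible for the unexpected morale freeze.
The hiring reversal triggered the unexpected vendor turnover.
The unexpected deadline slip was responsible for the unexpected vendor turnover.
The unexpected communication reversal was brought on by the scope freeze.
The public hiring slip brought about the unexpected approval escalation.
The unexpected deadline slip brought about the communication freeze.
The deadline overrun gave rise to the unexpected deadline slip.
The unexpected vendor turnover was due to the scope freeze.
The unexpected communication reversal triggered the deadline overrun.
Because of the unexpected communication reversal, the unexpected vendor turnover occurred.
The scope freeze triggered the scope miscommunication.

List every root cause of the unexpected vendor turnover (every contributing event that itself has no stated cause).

Tracing upstream from the unexpected vendor turnover: the unexpected vendor turnover ← the scope freeze ← the public hiring slip.
A separate upstream branch: the unexpected vendor turnover ← the hiring reversal.
Each of those chain origins has no stated cause.

the hiring reversal, the public hiring slip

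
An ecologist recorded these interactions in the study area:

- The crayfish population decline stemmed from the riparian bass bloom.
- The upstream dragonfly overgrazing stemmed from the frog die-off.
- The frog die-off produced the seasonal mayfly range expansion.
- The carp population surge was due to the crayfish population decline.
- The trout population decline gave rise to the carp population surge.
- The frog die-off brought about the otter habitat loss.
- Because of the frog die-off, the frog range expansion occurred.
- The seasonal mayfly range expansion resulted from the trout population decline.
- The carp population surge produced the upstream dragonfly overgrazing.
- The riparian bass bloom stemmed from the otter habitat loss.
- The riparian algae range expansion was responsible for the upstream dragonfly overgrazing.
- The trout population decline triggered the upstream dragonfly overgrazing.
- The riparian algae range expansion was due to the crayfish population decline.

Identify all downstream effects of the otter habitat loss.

the carp population surge, the crayfish population decline, the riparian algae range expansion, the riparian bass bloom, the upstream dragonfly overgrazing

Direct effects: the riparian bass bloom.
2 steps out: the crayfish population decline.
3 steps out: the riparian algae range expansion, the carp population surge.
4 steps out: the upstream dragonfly overgrazing.
Not reachable from it: the frog die-off, the trout population decline, the seasonal mayfly range expansion, the frog range expansion.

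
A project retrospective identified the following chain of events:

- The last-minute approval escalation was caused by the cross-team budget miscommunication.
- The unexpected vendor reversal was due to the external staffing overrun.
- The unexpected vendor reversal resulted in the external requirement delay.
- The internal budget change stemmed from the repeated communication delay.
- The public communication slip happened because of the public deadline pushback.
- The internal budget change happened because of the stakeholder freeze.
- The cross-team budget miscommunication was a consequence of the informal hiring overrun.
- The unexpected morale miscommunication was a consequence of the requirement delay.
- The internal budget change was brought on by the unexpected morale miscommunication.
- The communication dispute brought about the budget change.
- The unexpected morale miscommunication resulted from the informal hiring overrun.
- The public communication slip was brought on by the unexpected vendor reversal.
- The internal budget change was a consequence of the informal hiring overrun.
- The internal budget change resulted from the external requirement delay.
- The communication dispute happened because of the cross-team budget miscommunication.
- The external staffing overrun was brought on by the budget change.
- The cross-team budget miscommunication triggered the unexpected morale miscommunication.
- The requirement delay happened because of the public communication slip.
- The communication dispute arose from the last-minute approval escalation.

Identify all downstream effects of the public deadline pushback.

Direct effects: the public communication slip.
2 steps out: the requirement delay.
3 steps out: the unexpected morale miscommunication.
4 steps out: the internal budget change.
Not reachable from it: the informal hiring overrun, the cross-team budget miscommunication, the stakeholder freeze, the last-minute approval escalation, the repeated communication delay, the communication dispute, the budget change, the external staffing overrun, the unexpected vendor reversal, the external requirement delay.

the internal budget change, the public communication slip, the requirement delay, the unexpected morale miscommunication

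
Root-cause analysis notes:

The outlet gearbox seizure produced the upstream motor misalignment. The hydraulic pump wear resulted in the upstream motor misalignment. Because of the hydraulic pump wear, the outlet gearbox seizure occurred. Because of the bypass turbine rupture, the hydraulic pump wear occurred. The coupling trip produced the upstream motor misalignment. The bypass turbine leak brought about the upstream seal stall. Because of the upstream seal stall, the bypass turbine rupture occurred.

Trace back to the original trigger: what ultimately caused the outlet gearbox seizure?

Tracing upstream from the outlet gearbox seizure: the outlet gearbox seizure ← the hydraulic pump wear ← the bypass turbine rupture ← the upstream seal stall ← the bypass turbine leak.
The bypass turbine leak has no stated cause, so it is the root.

the bypass turbine leak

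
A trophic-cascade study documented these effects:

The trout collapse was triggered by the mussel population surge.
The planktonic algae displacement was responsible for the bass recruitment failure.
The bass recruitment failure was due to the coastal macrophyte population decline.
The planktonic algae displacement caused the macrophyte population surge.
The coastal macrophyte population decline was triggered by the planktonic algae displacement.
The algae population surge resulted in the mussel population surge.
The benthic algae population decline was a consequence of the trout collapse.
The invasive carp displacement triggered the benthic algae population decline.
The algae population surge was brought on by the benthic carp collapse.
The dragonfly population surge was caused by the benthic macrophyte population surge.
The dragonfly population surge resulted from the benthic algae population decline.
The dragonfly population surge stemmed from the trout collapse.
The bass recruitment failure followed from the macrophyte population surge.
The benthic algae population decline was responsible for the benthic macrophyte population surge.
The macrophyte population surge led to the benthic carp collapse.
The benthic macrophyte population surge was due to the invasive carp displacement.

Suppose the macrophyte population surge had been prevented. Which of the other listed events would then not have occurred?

Downstream of the macrophyte population surge: the benthic carp collapse, the algae population surge, the mussel population surge, the trout collapse, the bass recruitment failure, the benthic algae population decline, the benthic macrophyte population surge, the dragonfly population surge.
Of those, still caused via another path: the bass recruitment failure, the benthic algae population decline, the benthic macrophyte population surge, the dragonfly population surge.
The remainder have no surviving cause.

the algae population surge, the benthic carp collapse, the mussel population surge, the trout collapse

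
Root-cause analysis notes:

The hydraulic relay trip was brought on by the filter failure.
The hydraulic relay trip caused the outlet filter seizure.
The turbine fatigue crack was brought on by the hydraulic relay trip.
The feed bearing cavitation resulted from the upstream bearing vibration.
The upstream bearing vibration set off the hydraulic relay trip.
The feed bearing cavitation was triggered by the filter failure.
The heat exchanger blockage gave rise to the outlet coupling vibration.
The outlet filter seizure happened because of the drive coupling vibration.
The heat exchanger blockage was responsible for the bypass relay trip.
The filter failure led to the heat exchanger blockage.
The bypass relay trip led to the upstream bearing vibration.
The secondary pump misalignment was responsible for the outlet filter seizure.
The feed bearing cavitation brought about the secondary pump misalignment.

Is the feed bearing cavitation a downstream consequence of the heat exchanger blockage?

Yes

There is a causal chain: the heat exchanger blockage → the bypass relay trip → the upstream bearing vibration → the feed bearing cavitation.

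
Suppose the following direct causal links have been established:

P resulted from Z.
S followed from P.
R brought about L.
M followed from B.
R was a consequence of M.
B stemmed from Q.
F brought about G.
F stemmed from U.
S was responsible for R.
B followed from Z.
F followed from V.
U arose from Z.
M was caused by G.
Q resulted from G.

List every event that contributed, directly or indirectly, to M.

B, F, G, Q, U, V, Z

Immediate causes of M: G, B.
Further upstream: V, Z, U, F, Q.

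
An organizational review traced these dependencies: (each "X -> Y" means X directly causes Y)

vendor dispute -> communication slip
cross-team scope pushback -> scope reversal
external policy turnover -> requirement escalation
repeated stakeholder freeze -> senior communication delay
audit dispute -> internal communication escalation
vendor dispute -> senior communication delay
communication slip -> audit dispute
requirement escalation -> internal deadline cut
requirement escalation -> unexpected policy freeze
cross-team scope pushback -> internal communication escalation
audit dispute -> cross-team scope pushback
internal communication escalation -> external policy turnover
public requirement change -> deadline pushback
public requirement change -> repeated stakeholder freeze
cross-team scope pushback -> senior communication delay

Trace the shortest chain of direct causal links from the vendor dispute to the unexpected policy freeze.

the vendor dispute → the communication slip
the communication slip → the audit dispute
the audit dispute → the internal communication escalation
the internal communication escalation → the external policy turnover
the external policy turnover → the requirement escalation
the requirement escalation → the unexpected policy freeze
Length: 6 steps.

the vendor dispute → the communication slip → the audit dispute → the internal communication escalation → the external policy turnover → the requirement escalation → the unexpected policy freeze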